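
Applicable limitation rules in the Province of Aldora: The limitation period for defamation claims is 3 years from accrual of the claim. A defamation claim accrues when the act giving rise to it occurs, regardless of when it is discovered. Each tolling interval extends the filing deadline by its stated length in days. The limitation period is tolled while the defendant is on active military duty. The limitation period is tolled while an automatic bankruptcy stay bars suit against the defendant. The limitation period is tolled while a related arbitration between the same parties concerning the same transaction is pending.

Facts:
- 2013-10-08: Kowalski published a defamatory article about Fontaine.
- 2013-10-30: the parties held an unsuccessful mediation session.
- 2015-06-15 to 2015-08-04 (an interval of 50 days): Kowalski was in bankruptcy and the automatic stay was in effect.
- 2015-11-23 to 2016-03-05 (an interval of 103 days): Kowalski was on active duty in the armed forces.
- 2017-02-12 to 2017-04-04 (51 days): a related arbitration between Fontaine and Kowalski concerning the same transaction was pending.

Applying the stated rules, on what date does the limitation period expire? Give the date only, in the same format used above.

The claim accrued on 2013-10-08, when the wrongful act occurred.
The untolled deadline — 3 years after 2013-10-08 — is 2016-10-08.
The automatic bankruptcy stay from 2015-06-15 to 2015-08-04 tolled the period for 50 days, extending the deadline to 2016-11-27.
The defendant's active military service from 2015-11-23 to 2016-03-05 tolled the period for 103 days, extending the deadline to 2017-03-10.
The period was tolled for 51 days by the pending related arbitration (2017-02-12 to 2017-04-04), pushing the deadline to 2017-04-30.
Nothing else in the chronology tolls or restarts the period.

2017-04-30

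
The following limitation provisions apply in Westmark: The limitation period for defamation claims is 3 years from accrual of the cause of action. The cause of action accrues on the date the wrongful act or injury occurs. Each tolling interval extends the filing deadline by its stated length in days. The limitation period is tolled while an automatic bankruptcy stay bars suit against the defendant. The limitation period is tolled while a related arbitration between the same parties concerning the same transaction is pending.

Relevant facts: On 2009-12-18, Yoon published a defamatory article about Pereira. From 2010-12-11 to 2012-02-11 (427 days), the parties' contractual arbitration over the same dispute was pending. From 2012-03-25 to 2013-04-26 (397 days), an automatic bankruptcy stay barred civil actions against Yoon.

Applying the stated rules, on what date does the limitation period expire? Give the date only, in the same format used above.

The limitation period began to run on 2009-12-18.
Adding the 3 years base period to 2009-12-18 gives a deadline of 2012-12-18, before any tolling.
Because the pending related arbitration ran from 2010-12-11 to 2012-02-11, the deadline is extended by 427 days to 2014-02-18.
Because the automatic bankruptcy stay ran from 2012-03-25 to 2013-04-26, the deadline is extended by 397 days to 2015-03-22.

2015-03-22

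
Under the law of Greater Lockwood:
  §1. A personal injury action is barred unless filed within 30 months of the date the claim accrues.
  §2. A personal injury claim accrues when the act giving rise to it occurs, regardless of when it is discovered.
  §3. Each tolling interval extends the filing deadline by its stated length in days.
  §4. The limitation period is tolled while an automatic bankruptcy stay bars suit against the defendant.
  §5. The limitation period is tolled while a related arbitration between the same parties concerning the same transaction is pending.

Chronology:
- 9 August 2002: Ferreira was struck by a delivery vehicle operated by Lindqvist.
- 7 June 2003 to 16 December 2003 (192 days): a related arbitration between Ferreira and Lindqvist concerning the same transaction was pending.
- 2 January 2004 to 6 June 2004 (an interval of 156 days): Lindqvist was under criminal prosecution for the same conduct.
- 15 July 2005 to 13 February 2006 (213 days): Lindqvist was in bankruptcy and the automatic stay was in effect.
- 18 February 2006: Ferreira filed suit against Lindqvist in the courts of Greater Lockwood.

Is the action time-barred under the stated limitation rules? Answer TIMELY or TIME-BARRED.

The claim accrued on 9 August 2002, when the wrongful act occurred.
The untolled deadline — 30 months after 9 August 2002 — is 9 February 2005.
The period was tolled for 192 days by the pending related arbitration (7 June 2003 to 16 December 2003), pushing the deadline to 20 August 2005.
The period was tolled for 213 days by the automatic bankruptcy stay (15 July 2005 to 13 February 2006), pushing the deadline to 21 March 2006.
No stated provision tolls the period for a criminal prosecution, so the interval from 2 January 2004 to 6 June 2004 has no effect on the deadline.
Ferreira filed on 18 February 2006, before the 21 March 2006 deadline, so the action is timely.

TIMELY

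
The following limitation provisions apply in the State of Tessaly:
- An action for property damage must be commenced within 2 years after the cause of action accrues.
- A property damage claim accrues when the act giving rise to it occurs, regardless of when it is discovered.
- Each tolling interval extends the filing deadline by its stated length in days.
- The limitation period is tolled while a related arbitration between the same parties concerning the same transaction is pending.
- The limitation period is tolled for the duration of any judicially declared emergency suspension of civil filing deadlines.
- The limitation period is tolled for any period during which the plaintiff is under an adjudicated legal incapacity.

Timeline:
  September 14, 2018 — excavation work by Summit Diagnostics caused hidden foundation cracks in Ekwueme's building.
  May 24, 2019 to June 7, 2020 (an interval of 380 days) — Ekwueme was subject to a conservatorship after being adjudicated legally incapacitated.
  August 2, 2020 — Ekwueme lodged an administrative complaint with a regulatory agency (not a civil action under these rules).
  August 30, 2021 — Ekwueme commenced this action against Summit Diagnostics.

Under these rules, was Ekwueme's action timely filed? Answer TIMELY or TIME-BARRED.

TIMELY

The limitation period began to run on September 14, 2018.
Adding the 2 years base period to September 14, 2018 gives a deadline of September 14, 2020, before any tolling.
Because the plaintiff's legal incapacity ran from May 24, 2019 to June 7, 2020, the deadline is extended by 380 days to September 29, 2021.
The other events in the timeline have no effect on the limitation period under the stated rules.
The August 30, 2021 filing precedes the September 29, 2021 deadline; the claim is timely.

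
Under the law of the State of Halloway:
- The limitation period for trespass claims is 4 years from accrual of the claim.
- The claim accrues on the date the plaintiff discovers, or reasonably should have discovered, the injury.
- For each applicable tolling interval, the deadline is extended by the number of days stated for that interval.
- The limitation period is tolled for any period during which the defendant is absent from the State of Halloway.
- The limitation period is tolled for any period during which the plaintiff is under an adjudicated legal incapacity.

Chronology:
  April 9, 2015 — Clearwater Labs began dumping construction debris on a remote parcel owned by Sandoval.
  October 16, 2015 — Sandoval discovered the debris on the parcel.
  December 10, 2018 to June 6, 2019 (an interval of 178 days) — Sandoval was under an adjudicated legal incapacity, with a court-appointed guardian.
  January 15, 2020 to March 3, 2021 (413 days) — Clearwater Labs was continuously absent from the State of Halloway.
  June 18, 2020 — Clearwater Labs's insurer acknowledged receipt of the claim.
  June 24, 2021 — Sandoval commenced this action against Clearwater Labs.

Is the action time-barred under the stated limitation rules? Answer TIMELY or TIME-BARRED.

TIME-BARRED

Under the discovery rule, the claim accrued on October 16, 2015, when Sandoval discovered the injury — not on the April 9, 2015 date of the underlying act.
Adding the 4 years base period to October 16, 2015 gives a deadline of October 16, 2019, before any tolling.
Because the plaintiff's legal incapacity ran from December 10, 2018 to June 6, 2019, the deadline is extended by 178 days to April 11, 2020.
Because the defendant's absence from the jurisdiction ran from January 15, 2020 to March 3, 2021, the deadline is extended by 413 days to May 29, 2021.
Nothing else in the chronology tolls or restarts the period.
The June 24, 2021 filing falls after the May 29, 2021 deadline; the claim is time-barred.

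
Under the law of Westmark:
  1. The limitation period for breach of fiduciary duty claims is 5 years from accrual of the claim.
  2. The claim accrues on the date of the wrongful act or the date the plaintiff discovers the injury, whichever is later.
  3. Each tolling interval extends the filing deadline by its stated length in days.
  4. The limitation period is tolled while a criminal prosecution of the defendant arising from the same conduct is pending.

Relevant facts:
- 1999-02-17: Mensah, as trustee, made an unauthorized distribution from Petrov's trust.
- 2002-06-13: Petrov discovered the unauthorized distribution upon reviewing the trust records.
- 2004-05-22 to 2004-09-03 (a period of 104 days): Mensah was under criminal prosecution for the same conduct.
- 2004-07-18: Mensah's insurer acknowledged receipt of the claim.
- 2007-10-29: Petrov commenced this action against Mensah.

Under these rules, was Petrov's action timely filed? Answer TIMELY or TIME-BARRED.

The claim accrued on 2002-06-13 — the later of the 1999-02-17 act and the 2002-06-13 discovery.
5 years from 2002-06-13 is 2007-06-13.
The pending criminal prosecution from 2004-05-22 to 2004-09-03 tolled the period for 104 days, extending the deadline to 2007-09-25.
None of the other events listed affects the running of the period under the stated rules.
Petrov filed on 2007-10-29, after the 2007-09-25 deadline, so the action is time-barred.

TIME-BARRED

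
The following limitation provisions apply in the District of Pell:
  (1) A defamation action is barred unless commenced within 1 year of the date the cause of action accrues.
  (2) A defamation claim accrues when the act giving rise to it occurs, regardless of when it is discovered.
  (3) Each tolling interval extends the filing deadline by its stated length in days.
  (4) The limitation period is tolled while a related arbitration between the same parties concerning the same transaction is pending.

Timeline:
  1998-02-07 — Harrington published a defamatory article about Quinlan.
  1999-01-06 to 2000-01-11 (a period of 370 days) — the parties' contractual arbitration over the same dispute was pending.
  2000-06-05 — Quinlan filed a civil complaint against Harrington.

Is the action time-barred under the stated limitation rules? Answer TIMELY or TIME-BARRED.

TIME-BARRED

The claim accrued on 1998-02-07, when the wrongful act occurred.
1 year from 1998-02-07 is 1999-02-07.
The period was tolled for 370 days by the pending related arbitration (1999-01-06 to 2000-01-11), pushing the deadline to 2000-02-12.
Filing on 2000-06-05 missed the 2000-02-12 deadline — the action is time-barred.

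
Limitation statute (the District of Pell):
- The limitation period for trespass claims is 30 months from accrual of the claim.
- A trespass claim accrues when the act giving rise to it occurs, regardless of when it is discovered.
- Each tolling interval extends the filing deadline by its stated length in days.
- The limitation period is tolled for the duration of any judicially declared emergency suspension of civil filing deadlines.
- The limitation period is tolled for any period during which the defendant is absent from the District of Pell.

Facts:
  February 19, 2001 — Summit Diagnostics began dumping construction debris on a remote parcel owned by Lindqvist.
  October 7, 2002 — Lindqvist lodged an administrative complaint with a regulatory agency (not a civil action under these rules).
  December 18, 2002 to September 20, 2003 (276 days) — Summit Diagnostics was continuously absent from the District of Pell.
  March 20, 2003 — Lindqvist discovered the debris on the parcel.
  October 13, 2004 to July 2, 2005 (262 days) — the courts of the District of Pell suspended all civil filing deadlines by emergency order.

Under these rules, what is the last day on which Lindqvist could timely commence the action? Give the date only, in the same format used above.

Accrual is governed by the date of the act, so the period began to run on February 19, 2001; the later discovery on March 20, 2003 is irrelevant under the stated rule.
The untolled deadline — 30 months after February 19, 2001 — is August 19, 2003.
The defendant's absence from the jurisdiction from December 18, 2002 to September 20, 2003 tolled the period for 276 days, extending the deadline to May 21, 2004.
The emergency suspension of filing deadlines from October 13, 2004 to July 2, 2005 began after the period had already run on May 21, 2004, so it has no tolling effect.
None of the other events listed affects the running of the period under the stated rules.

May 21, 2004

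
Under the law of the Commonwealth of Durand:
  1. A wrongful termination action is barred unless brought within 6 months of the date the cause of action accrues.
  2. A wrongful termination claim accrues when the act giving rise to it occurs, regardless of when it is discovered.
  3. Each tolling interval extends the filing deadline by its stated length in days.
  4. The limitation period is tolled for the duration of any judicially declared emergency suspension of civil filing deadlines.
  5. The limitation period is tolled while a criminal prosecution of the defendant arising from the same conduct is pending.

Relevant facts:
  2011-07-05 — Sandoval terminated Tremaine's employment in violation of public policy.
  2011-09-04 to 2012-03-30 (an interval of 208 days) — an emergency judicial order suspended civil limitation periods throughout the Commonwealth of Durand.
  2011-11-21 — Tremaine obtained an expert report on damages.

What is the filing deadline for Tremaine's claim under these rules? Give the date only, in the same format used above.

The cause of action accrued on 2011-07-05, the date of the act.
6 months from 2011-07-05 is 2012-01-05.
Because the emergency suspension of filing deadlines ran from 2011-09-04 to 2012-03-30, the deadline is extended by 208 days to 2012-07-31.
The other events in the timeline have no effect on the limitation period under the stated rules.

2012-07-31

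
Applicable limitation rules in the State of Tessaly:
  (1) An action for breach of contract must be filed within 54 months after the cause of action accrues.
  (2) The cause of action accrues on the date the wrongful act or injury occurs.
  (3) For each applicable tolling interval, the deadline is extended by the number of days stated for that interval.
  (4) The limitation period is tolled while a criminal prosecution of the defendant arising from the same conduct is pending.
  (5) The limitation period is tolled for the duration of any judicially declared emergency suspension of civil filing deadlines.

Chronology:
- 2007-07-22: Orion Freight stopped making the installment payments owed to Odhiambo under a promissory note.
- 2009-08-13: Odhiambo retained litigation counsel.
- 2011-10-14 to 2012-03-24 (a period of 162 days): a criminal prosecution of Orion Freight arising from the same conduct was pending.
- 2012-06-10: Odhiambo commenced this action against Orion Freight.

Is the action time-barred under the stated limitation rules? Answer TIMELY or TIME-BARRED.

TIMELY

The limitation period began to run on 2007-07-22.
The untolled deadline — 54 months after 2007-07-22 — is 2012-01-22.
Because the pending criminal prosecution ran from 2011-10-14 to 2012-03-24, the deadline is extended by 162 days to 2012-07-02.
Nothing else in the chronology tolls or restarts the period.
Filing on 2012-06-10 beat the 2012-07-02 deadline — the action is timely.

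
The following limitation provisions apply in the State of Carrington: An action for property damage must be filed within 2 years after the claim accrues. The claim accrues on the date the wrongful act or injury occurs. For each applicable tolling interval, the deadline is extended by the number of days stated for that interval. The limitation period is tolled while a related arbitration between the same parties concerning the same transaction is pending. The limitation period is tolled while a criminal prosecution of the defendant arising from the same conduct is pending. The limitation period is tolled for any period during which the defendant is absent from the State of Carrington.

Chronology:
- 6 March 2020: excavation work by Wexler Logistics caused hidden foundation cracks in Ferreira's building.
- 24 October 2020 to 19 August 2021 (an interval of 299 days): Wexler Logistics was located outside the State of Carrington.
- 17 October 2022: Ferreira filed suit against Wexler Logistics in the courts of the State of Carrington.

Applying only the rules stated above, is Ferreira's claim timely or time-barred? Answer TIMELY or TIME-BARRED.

TIMELY

The claim accrued on 6 March 2020, when the wrongful act occurred.
2 years from 6 March 2020 is 6 March 2022.
The defendant's absence from the jurisdiction from 24 October 2020 to 19 August 2021 tolled the period for 299 days, extending the deadline to 30 December 2022.
Ferreira filed on 17 October 2022, before the 30 December 2022 deadline, so the action is timely.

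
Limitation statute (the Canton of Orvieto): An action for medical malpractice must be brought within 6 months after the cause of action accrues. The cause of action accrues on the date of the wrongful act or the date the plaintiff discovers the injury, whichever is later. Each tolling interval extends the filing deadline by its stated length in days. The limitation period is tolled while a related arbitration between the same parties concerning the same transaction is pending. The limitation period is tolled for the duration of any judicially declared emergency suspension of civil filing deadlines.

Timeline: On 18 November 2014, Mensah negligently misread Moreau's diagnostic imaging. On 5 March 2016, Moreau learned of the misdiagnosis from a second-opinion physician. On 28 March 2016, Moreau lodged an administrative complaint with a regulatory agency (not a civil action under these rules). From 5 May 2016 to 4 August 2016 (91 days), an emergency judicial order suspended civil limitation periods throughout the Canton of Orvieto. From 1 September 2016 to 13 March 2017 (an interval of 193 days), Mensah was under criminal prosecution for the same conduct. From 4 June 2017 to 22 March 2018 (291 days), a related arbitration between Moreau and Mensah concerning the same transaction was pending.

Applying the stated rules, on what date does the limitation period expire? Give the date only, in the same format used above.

5 December 2016

Because discovery on 5 March 2016 post-dates the 18 November 2014 act, accrual under the later-of rule falls on 5 March 2016.
The untolled deadline — 6 months after 5 March 2016 — is 5 September 2016.
Because the emergency suspension of filing deadlines ran from 5 May 2016 to 4 August 2016, the deadline is extended by 91 days to 5 December 2016.
The pending related arbitration starting 4 June 2017 came too late — the period had run on 5 December 2016 — and so does not extend the deadline.
No stated provision tolls the period for a criminal prosecution, so the interval from 1 September 2016 to 13 March 2017 has no effect on the deadline.
None of the other events listed affects the running of the period under the stated rules.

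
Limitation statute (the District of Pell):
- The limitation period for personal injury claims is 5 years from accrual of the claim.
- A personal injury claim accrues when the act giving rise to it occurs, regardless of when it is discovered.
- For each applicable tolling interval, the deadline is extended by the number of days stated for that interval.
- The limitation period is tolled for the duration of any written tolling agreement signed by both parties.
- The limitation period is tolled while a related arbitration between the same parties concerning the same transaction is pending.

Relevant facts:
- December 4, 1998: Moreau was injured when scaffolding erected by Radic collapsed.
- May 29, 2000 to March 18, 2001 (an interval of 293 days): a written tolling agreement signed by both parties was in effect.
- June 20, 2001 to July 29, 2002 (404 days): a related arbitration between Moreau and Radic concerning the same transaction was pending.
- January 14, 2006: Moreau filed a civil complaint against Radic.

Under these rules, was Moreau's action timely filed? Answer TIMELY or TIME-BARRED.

The limitation period began to run on December 4, 1998.
Adding the 5 years base period to December 4, 1998 gives a deadline of December 4, 2003, before any tolling.
The period was tolled for 293 days by the written tolling agreement (May 29, 2000 to March 18, 2001), pushing the deadline to September 22, 2004.
The pending related arbitration from June 20, 2001 to July 29, 2002 tolled the period for 404 days, extending the deadline to October 31, 2005.
The January 14, 2006 filing falls after the October 31, 2005 deadline; the claim is time-barred.

TIME-BARRED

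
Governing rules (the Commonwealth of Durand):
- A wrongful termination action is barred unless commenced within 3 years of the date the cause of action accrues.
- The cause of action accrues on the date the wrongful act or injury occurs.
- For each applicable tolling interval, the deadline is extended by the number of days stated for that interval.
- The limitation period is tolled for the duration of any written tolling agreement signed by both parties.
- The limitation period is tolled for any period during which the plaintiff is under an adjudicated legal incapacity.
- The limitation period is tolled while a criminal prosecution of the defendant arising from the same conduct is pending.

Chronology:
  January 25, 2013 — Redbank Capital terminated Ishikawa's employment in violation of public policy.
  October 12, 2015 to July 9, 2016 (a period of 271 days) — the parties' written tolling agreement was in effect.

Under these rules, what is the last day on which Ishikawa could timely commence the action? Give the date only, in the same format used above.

October 22, 2016

The claim accrued on January 25, 2013, when the wrongful act occurred.
The untolled deadline — 3 years after January 25, 2013 — is January 25, 2016.
Because the written tolling agreement ran from October 12, 2015 to July 9, 2016, the deadline is extended by 271 days to October 22, 2016.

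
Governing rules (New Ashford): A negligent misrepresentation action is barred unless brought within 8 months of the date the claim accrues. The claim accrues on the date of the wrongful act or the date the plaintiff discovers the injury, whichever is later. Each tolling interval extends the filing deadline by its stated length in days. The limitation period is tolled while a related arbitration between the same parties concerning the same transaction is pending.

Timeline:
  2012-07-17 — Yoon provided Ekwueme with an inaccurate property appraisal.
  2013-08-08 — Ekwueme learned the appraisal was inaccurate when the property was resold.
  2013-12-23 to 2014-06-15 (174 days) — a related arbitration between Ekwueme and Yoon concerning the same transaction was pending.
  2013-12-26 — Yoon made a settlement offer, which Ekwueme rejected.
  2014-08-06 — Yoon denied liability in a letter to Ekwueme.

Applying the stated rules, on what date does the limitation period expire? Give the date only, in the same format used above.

Because discovery on 2013-08-08 post-dates the 2012-07-17 act, accrual under the later-of rule falls on 2013-08-08.
Adding the 8 months base period to 2013-08-08 gives a deadline of 2014-04-08, before any tolling.
The period was tolled for 174 days by the pending related arbitration (2013-12-23 to 2014-06-15), pushing the deadline to 2014-09-29.
The other events in the timeline have no effect on the limitation period under the stated rules.

2014-09-29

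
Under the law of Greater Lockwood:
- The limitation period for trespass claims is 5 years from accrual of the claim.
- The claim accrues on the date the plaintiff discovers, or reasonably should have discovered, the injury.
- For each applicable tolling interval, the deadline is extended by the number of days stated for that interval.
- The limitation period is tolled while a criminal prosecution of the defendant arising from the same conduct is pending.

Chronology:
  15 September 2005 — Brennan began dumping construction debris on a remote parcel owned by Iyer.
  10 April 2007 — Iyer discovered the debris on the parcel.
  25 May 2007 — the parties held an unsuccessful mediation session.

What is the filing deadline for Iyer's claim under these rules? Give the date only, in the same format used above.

10 April 2012

Under the discovery rule, the claim accrued on 10 April 2007, when Iyer discovered the injury — not on the 15 September 2005 date of the underlying act.
Adding the 5 years base period to 10 April 2007 gives a deadline of 10 April 2012, before any tolling.
None of the other events listed affects the running of the period under the stated rules.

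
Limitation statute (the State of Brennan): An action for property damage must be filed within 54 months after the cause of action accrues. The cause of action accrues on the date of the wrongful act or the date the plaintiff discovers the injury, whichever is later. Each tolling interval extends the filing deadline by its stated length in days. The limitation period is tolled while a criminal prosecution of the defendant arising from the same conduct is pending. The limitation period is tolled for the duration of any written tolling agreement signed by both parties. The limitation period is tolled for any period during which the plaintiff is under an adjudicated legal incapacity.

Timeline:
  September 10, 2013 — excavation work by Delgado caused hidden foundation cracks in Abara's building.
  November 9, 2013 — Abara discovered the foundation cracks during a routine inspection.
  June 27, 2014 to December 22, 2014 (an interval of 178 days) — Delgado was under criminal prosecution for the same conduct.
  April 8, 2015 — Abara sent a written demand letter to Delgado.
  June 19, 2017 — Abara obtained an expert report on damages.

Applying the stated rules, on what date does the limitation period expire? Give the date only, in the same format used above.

November 3, 2018

Because discovery on November 9, 2013 post-dates the September 10, 2013 act, accrual under the later-of rule falls on November 9, 2013.
54 months from November 9, 2013 is May 9, 2018.
Because the pending criminal prosecution ran from June 27, 2014 to December 22, 2014, the deadline is extended by 178 days to November 3, 2018.
None of the other events listed affects the running of the period under the stated rules.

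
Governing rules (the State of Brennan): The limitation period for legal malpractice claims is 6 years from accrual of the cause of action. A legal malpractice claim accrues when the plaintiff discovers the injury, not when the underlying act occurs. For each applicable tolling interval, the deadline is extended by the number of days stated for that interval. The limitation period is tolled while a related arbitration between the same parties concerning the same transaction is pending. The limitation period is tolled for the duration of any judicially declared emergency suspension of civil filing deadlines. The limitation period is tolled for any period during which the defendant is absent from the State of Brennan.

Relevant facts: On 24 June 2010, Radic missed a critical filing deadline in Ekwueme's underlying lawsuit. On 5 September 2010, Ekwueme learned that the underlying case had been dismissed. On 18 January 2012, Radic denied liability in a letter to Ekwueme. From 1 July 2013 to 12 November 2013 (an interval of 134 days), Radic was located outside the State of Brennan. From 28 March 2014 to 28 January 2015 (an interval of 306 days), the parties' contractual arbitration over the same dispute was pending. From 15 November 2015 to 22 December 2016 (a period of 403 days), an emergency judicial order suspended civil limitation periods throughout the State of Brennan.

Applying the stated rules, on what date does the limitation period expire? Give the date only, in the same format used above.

The claim did not accrue until Ekwueme discovered the injury on 5 September 2010; the 24 June 2010 act date does not start the clock under the stated rule.
Adding the 6 years base period to 5 September 2010 gives a deadline of 5 September 2016, before any tolling.
The period was tolled for 134 days by the defendant's absence from the jurisdiction (1 July 2013 to 12 November 2013), pushing the deadline to 17 January 2017.
The pending related arbitration from 28 March 2014 to 28 January 2015 tolled the period for 306 days, extending the deadline to 19 November 2017.
The emergency suspension of filing deadlines from 15 November 2015 to 22 December 2016 tolled the period for 403 days, extending the deadline to 27 December 2018.
None of the other events listed affects the running of the period under the stated rules.

27 December 2018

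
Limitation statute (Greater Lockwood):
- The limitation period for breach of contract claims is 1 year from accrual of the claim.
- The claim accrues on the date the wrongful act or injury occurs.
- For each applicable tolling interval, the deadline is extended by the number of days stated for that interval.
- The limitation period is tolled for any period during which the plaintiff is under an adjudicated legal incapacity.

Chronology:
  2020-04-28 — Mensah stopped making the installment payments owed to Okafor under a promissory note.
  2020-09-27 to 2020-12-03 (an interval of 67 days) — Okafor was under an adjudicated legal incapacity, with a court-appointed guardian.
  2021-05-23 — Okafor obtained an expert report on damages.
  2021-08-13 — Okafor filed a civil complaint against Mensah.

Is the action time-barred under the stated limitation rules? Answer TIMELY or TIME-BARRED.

The claim accrued on 2020-04-28, when the wrongful act occurred.
Adding the 1 year base period to 2020-04-28 gives a deadline of 2021-04-28, before any tolling.
The period was tolled for 67 days by the plaintiff's legal incapacity (2020-09-27 to 2020-12-03), pushing the deadline to 2021-07-04.
None of the other events listed affects the running of the period under the stated rules.
The 2021-08-13 filing falls after the 2021-07-04 deadline; the claim is time-barred.

TIME-BARRED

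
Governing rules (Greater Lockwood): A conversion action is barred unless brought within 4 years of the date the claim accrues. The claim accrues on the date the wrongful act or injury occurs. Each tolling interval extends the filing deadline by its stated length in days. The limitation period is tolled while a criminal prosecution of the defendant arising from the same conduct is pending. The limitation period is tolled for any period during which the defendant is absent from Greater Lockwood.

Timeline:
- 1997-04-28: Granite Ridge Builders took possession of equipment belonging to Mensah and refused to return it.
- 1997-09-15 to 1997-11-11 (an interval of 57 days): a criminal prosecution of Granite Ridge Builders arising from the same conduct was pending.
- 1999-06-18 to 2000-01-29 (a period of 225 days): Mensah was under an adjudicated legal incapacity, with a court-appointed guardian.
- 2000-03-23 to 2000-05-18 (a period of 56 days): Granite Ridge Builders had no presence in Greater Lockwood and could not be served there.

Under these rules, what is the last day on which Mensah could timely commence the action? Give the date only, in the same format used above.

The claim accrued on 1997-04-28, the date of the act.
The untolled deadline — 4 years after 1997-04-28 — is 2001-04-28.
Because the pending criminal prosecution ran from 1997-09-15 to 1997-11-11, the deadline is extended by 57 days to 2001-06-24.
The period was tolled for 56 days by the defendant's absence from the jurisdiction (2000-03-23 to 2000-05-18), pushing the deadline to 2001-08-19.
No stated provision tolls the period for the plaintiff's incapacity, so the interval from 1999-06-18 to 2000-01-29 has no effect on the deadline.

2001-08-19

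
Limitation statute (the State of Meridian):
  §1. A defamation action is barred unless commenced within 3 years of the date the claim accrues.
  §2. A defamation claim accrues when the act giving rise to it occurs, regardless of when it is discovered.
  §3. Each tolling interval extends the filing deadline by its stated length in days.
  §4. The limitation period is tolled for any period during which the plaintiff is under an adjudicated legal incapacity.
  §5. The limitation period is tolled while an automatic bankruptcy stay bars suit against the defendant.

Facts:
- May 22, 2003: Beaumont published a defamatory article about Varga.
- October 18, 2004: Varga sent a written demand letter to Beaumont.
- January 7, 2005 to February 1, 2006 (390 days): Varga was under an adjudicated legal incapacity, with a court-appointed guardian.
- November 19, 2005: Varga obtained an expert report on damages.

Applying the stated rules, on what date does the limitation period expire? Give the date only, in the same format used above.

The claim accrued on May 22, 2003, when the wrongful act occurred.
Adding the 3 years base period to May 22, 2003 gives a deadline of May 22, 2006, before any tolling.
The period was tolled for 390 days by the plaintiff's legal incapacity (January 7, 2005 to February 1, 2006), pushing the deadline to June 16, 2007.
The other events in the timeline have no effect on the limitation period under the stated rules.

June 16, 2007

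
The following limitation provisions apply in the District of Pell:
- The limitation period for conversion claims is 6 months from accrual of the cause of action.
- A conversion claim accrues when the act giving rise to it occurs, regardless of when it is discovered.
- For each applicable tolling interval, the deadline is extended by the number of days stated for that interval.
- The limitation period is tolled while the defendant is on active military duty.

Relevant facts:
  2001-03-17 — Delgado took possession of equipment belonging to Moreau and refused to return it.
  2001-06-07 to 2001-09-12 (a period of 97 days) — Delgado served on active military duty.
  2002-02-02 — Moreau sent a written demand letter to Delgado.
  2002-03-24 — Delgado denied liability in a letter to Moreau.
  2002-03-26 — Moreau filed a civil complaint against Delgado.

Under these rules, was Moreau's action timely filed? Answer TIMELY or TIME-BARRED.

The limitation period began to run on 2001-03-17.
Adding the 6 months base period to 2001-03-17 gives a deadline of 2001-09-17, before any tolling.
Because the defendant's active military service ran from 2001-06-07 to 2001-09-12, the deadline is extended by 97 days to 2001-12-23.
Nothing else in the chronology tolls or restarts the period.
Moreau filed on 2002-03-26, after the 2001-12-23 deadline, so the action is time-barred.

TIME-BARRED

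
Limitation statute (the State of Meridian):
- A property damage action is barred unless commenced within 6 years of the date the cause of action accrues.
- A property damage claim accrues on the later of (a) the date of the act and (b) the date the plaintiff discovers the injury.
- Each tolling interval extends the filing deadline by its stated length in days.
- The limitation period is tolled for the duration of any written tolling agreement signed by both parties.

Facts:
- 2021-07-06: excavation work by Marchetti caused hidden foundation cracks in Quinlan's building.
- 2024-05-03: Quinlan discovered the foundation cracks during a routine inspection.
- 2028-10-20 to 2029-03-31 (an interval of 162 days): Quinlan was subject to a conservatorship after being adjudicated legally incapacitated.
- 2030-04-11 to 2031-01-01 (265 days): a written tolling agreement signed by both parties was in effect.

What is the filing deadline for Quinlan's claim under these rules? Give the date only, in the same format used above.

2031-01-23

Because discovery on 2024-05-03 post-dates the 2021-07-06 act, accrual under the later-of rule falls on 2024-05-03.
The untolled deadline — 6 years after 2024-05-03 — is 2030-05-03.
Because the written tolling agreement ran from 2030-04-11 to 2031-01-01, the deadline is extended by 265 days to 2031-01-23.
No stated provision tolls the period for the plaintiff's incapacity, so the interval from 2028-10-20 to 2029-03-31 has no effect on the deadline.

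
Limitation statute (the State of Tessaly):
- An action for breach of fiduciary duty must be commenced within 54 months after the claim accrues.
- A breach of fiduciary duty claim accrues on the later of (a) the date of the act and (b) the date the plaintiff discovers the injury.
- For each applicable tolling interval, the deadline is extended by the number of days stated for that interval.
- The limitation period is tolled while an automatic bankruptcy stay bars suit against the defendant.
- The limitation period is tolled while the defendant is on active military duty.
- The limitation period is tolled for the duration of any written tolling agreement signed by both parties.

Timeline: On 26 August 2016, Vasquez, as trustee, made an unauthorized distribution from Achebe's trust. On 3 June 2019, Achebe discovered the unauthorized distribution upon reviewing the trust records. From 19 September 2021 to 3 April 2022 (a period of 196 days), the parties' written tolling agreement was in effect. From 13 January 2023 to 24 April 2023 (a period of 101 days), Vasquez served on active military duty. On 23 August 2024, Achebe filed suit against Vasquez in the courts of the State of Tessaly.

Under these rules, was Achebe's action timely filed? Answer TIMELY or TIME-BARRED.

TIMELY

Taking the later of the act (26 August 2016) and discovery (3 June 2019), the claim accrued on 3 June 2019.
Adding the 54 months base period to 3 June 2019 gives a deadline of 3 December 2023, before any tolling.
The written tolling agreement from 19 September 2021 to 3 April 2022 tolled the period for 196 days, extending the deadline to 16 June 2024.
The defendant's active military service from 13 January 2023 to 24 April 2023 tolled the period for 101 days, extending the deadline to 25 September 2024.
The 23 August 2024 filing precedes the 25 September 2024 deadline; the claim is timely.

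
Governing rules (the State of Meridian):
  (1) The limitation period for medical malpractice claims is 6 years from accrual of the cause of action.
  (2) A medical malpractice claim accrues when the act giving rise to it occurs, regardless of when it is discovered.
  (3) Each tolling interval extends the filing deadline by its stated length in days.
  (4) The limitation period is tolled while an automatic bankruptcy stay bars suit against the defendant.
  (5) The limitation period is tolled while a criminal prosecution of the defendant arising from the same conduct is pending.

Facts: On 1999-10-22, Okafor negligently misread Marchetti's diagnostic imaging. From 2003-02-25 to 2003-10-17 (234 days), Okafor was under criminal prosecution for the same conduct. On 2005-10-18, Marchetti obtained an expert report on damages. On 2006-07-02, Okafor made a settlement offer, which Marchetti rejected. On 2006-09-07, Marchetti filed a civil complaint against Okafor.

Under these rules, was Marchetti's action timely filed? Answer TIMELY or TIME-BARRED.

The cause of action accrued on 1999-10-22, the date of the act.
The untolled deadline — 6 years after 1999-10-22 — is 2005-10-22.
Because the pending criminal prosecution ran from 2003-02-25 to 2003-10-17, the deadline is extended by 234 days to 2006-06-13.
None of the other events listed affects the running of the period under the stated rules.
Marchetti filed on 2006-09-07, after the 2006-06-13 deadline, so the action is time-barred.

TIME-BARRED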